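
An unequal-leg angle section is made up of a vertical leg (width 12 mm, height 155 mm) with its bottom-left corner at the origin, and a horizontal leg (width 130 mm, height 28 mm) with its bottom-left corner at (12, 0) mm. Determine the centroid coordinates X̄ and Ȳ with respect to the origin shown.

X̄ = 52.99 mm, Ȳ = 35.47 mm

vertical leg: A = 12 × 155 = 1860.00, centroid at (6.00, 77.50).
horizontal leg: A = 130 × 28 = 3640.00, centroid at (77.00, 14.00).
ΣA = 5500.00 mm², ΣAX̄ = 291440.00 mm³, ΣAȲ = 195110.00 mm³.
X̄ = 291440.00/5500.00 = 52.99 mm; Ȳ = 195110.00/5500.00 = 35.47 mm.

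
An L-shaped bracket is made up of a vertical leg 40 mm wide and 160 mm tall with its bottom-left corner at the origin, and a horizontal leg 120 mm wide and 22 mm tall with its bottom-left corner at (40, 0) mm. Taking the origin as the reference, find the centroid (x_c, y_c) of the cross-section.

vertical leg: A = 40 × 160 = 6400.00, centroid at (20.00, 80.00).
horizontal leg: A = 120 × 22 = 2640.00, centroid at (100.00, 11.00).
ΣA = 9040.00 mm²
ΣAx_c = (6400.00)(20.00) + (2640.00)(100.00) = 392000.00 mm³
ΣAy_c = (6400.00)(80.00) + (2640.00)(11.00) = 541040.00 mm³
x_c = 392000.00 / 9040.00 = 43.36 mm
y_c = 541040.00 / 9040.00 = 59.85 mm

x_c = 43.36 mm, y_c = 59.85 mm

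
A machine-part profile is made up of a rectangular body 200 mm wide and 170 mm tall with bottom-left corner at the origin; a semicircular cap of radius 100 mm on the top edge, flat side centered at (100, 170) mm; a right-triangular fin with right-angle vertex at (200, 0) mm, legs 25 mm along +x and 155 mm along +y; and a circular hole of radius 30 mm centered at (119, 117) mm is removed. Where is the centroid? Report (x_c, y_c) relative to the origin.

rectangular body: A = 200 × 170 = 34000.00, centroid at (100.00, 85.00).
semicircular top: A = ½π·100² = 15707.96, centroid at (100.00, 212.44).
triangular fin: A = ½·25·155 = 1937.50, centroid at (208.33, 51.67).
hole: A = −π·30² = -2827.43, centroid at (119.00, 117.00).
ΣA = 48818.03 mm², ΣAx_c = 5037977.59 mm³, ΣAy_c = 5996314.88 mm³.
x_c = 5037977.59/48818.03 = 103.20 mm; y_c = 5996314.88/48818.03 = 122.83 mm.

x_c = 103.20 mm, y_c = 122.83 mm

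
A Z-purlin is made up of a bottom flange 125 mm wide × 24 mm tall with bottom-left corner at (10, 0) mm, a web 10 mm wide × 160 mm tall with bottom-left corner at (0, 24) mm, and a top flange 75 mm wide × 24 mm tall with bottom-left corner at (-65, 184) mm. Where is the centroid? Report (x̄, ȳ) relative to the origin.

x̄ = 27.50 mm, ȳ = 86.75 mm

Part | A | x̄ᵢ | ȳᵢ | A·x̄ᵢ | A·ȳᵢ
bottom flange | 3000.00 | 72.50 | 12.00 | 217500.00 | 36000.00
web | 1600.00 | 5.00 | 104.00 | 8000.00 | 166400.00
top flange | 1800.00 | -27.50 | 196.00 | -49500.00 | 352800.00
Σ | 6400.00 |  |  | 176000.00 | 555200.00
x̄ = 176000.00 / 6400.00 = 27.50 mm
ȳ = 555200.00 / 6400.00 = 86.75 mm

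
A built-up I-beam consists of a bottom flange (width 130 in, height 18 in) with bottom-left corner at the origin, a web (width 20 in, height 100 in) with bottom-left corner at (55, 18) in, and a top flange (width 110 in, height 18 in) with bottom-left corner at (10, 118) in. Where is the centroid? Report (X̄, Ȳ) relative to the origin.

X̄ = 65.00 in, Ȳ = 64.64 in

bottom flange: A = 130 × 18 = 2340.00, centroid at (65.00, 9.00).
web: A = 20 × 100 = 2000.00, centroid at (65.00, 68.00).
top flange: A = 110 × 18 = 1980.00, centroid at (65.00, 127.00).
ΣA = 6320.00 in², ΣAX̄ = 410800.00 in³, ΣAȲ = 408520.00 in³.
X̄ = 410800.00/6320.00 = 65.00 in; Ȳ = 408520.00/6320.00 = 64.64 in.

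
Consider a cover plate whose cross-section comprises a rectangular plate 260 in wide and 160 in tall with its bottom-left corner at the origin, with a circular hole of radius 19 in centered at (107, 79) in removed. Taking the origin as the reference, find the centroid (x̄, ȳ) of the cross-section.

x̄ = 130.64 in, ȳ = 80.03 in

plate: A = 260 × 160 = 41600.00, centroid at (130.00, 80.00).
hole: A = −π·19² = -1134.11, centroid at (107.00, 79.00).
ΣA = 40465.89 in², ΣAx̄ = 5286649.70 in³, ΣAȳ = 3238404.92 in³.
x̄ = 5286649.70/40465.89 = 130.64 in; ȳ = 3238404.92/40465.89 = 80.03 in.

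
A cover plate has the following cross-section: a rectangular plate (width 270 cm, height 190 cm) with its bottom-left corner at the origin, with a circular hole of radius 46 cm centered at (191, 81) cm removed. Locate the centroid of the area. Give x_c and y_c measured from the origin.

plate: A = 270 × 190 = 51300.00, centroid at (135.00, 95.00).
hole: A = −π·46² = -6647.61, centroid at (191.00, 81.00).
ΣA = 44652.39 cm²
ΣAx_c = (51300.00)(135.00) + (-6647.61)(191.00) = 5655806.48 cm³
ΣAy_c = (51300.00)(95.00) + (-6647.61)(81.00) = 4335043.59 cm³
x_c = 5655806.48 / 44652.39 = 126.66 cm
y_c = 4335043.59 / 44652.39 = 97.08 cm

x_c = 126.66 cm, y_c = 97.08 cm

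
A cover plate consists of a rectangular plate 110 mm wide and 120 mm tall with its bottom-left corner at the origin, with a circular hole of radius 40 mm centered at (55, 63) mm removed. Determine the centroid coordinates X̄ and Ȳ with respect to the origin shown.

plate: A = 110 × 120 = 13200.00, centroid at (55.00, 60.00).
hole: A = −π·40² = -5026.55, centroid at (55.00, 63.00).
ΣA = 8173.45 mm², ΣAX̄ = 449539.85 mm³, ΣAȲ = 475327.46 mm³.
X̄ = 449539.85/8173.45 = 55.00 mm; Ȳ = 475327.46/8173.45 = 58.16 mm.

X̄ = 55.00 mm, Ȳ = 58.16 mm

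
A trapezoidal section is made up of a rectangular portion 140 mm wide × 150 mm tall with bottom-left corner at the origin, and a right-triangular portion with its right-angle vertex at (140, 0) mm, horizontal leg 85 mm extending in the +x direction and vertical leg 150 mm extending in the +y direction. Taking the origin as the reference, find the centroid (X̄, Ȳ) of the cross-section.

rectangular portion: A = 140 × 150 = 21000.00, centroid at (70.00, 75.00).
triangular portion: A = ½·85·150 = 6375.00, centroid at (168.33, 50.00).
ΣA = 27375.00 mm²
ΣAX̄ = (21000.00)(70.00) + (6375.00)(168.33) = 2543125.00 mm³
ΣAȲ = (21000.00)(75.00) + (6375.00)(50.00) = 1893750.00 mm³
X̄ = 2543125.00 / 27375.00 = 92.90 mm
Ȳ = 1893750.00 / 27375.00 = 69.18 mm

X̄ = 92.90 mm, Ȳ = 69.18 mm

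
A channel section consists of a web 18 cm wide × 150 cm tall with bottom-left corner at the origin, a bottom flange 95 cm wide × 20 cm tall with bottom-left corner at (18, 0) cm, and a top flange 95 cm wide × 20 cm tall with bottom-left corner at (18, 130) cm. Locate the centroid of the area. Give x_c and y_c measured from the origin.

web: A = 18 × 150 = 2700.00, centroid at (9.00, 75.00).
bottom flange: A = 95 × 20 = 1900.00, centroid at (65.50, 10.00).
top flange: A = 95 × 20 = 1900.00, centroid at (65.50, 140.00).
ΣA = 6500.00 cm², ΣAx_c = 273200.00 cm³, ΣAy_c = 487500.00 cm³.
x_c = 273200.00/6500.00 = 42.03 cm; y_c = 487500.00/6500.00 = 75.00 cm.

x_c = 42.03 cm, y_c = 75.00 cm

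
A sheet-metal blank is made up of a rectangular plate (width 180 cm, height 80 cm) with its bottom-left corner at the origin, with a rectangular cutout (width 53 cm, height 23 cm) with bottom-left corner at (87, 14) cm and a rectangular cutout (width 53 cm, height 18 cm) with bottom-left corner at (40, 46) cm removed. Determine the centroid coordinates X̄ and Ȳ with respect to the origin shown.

X̄ = 89.49 cm, Ȳ = 40.28 cm

plate: A = 180 × 80 = 14400.00, centroid at (90.00, 40.00).
hole 1: A = −(53 × 23) = -1219.00, centroid at (113.50, 25.50).
hole 2: A = −(53 × 18) = -954.00, centroid at (66.50, 55.00).
ΣA = 12227.00 cm²
ΣAX̄ = (14400.00)(90.00) + (-1219.00)(113.50) + (-954.00)(66.50) = 1094202.50 cm³
ΣAȲ = (14400.00)(40.00) + (-1219.00)(25.50) + (-954.00)(55.00) = 492445.50 cm³
X̄ = 1094202.50 / 12227.00 = 89.49 cm
Ȳ = 492445.50 / 12227.00 = 40.28 cm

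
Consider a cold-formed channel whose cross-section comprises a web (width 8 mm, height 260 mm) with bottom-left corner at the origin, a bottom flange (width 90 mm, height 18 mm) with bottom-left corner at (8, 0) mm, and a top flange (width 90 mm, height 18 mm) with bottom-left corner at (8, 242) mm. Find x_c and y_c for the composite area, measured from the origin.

x_c = 33.84 mm, y_c = 130.00 mm

Part | A | x̄ᵢ | ȳᵢ | A·x̄ᵢ | A·ȳᵢ
web | 2080.00 | 4.00 | 130.00 | 8320.00 | 270400.00
bottom flange | 1620.00 | 53.00 | 9.00 | 85860.00 | 14580.00
top flange | 1620.00 | 53.00 | 251.00 | 85860.00 | 406620.00
Σ | 5320.00 |  |  | 180040.00 | 691600.00
x_c = 180040.00 / 5320.00 = 33.84 mm
y_c = 691600.00 / 5320.00 = 130.00 mm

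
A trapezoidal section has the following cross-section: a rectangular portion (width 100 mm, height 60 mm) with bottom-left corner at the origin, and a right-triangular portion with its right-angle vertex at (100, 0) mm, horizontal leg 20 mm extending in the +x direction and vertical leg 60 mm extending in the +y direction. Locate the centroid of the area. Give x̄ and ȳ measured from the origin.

Part | A | x̄ᵢ | ȳᵢ | A·x̄ᵢ | A·ȳᵢ
rectangular portion | 6000.00 | 50.00 | 30.00 | 300000.00 | 180000.00
triangular portion | 600.00 | 106.67 | 20.00 | 64000.00 | 12000.00
Σ | 6600.00 |  |  | 364000.00 | 192000.00
x̄ = 364000.00 / 6600.00 = 55.15 mm
ȳ = 192000.00 / 6600.00 = 29.09 mm

x̄ = 55.15 mm, ȳ = 29.09 mm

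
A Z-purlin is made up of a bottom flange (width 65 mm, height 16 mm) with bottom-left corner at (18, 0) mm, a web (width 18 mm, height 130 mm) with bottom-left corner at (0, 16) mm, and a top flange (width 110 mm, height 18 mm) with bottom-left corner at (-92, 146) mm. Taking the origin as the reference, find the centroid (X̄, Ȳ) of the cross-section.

Part | A | x̄ᵢ | ȳᵢ | A·x̄ᵢ | A·ȳᵢ
bottom flange | 1040.00 | 50.50 | 8.00 | 52520.00 | 8320.00
web | 2340.00 | 9.00 | 81.00 | 21060.00 | 189540.00
top flange | 1980.00 | -37.00 | 155.00 | -73260.00 | 306900.00
Σ | 5360.00 |  |  | 320.00 | 504760.00
X̄ = 320.00 / 5360.00 = 0.06 mm
Ȳ = 504760.00 / 5360.00 = 94.17 mm

X̄ = 0.06 mm, Ȳ = 94.17 mm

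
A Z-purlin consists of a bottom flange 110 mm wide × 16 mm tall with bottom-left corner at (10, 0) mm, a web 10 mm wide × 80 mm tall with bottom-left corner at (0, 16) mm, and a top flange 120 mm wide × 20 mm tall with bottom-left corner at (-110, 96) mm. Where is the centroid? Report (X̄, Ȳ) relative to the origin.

X̄ = -0.32 mm, Ȳ = 63.16 mm

bottom flange: A = 110 × 16 = 1760.00, centroid at (65.00, 8.00).
web: A = 10 × 80 = 800.00, centroid at (5.00, 56.00).
top flange: A = 120 × 20 = 2400.00, centroid at (-50.00, 106.00).
ΣA = 4960.00 mm², ΣAX̄ = -1600.00 mm³, ΣAȲ = 313280.00 mm³.
X̄ = -1600.00/4960.00 = -0.32 mm; Ȳ = 313280.00/4960.00 = 63.16 mm.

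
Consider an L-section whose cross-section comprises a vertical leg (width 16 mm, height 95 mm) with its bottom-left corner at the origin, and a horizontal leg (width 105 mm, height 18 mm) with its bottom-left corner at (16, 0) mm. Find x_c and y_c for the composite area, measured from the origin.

vertical leg: A = 16 × 95 = 1520.00, centroid at (8.00, 47.50).
horizontal leg: A = 105 × 18 = 1890.00, centroid at (68.50, 9.00).
ΣA = 3410.00 mm²
ΣAx_c = (1520.00)(8.00) + (1890.00)(68.50) = 141625.00 mm³
ΣAy_c = (1520.00)(47.50) + (1890.00)(9.00) = 89210.00 mm³
x_c = 141625.00 / 3410.00 = 41.53 mm
y_c = 89210.00 / 3410.00 = 26.16 mm

x_c = 41.53 mm, y_c = 26.16 mm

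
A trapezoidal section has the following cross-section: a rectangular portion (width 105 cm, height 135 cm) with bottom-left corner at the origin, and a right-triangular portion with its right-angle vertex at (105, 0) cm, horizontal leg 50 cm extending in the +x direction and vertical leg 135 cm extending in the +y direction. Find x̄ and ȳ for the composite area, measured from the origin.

rectangular portion: A = 105 × 135 = 14175.00, centroid at (52.50, 67.50).
triangular portion: A = ½·50·135 = 3375.00, centroid at (121.67, 45.00).
ΣA = 17550.00 cm²
ΣAx̄ = (14175.00)(52.50) + (3375.00)(121.67) = 1154812.50 cm³
ΣAȳ = (14175.00)(67.50) + (3375.00)(45.00) = 1108687.50 cm³
x̄ = 1154812.50 / 17550.00 = 65.80 cm
ȳ = 1108687.50 / 17550.00 = 63.17 cm

x̄ = 65.80 cm, ȳ = 63.17 cm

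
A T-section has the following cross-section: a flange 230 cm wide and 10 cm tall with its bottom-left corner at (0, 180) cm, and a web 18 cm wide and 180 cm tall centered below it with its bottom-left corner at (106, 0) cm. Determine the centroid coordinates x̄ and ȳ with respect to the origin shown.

web: A = 18 × 180 = 3240.00, centroid at (115.00, 90.00).
flange: A = 230 × 10 = 2300.00, centroid at (115.00, 185.00).
ΣA = 5540.00 cm²
ΣAx̄ = (3240.00)(115.00) + (2300.00)(115.00) = 637100.00 cm³
ΣAȳ = (3240.00)(90.00) + (2300.00)(185.00) = 717100.00 cm³
x̄ = 637100.00 / 5540.00 = 115.00 cm
ȳ = 717100.00 / 5540.00 = 129.44 cm

x̄ = 115.00 cm, ȳ = 129.44 cm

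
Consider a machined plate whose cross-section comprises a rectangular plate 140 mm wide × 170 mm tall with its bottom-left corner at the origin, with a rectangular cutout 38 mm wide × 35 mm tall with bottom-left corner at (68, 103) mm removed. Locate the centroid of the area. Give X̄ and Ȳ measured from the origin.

X̄ = 68.99 mm, Ȳ = 82.90 mm

Part | A | x̄ᵢ | ȳᵢ | A·x̄ᵢ | A·ȳᵢ
plate | 23800.00 | 70.00 | 85.00 | 1666000.00 | 2023000.00
hole | -1330.00 | 87.00 | 120.50 | -115710.00 | -160265.00
Σ | 22470.00 |  |  | 1550290.00 | 1862735.00
X̄ = 1550290.00 / 22470.00 = 68.99 mm
Ȳ = 1862735.00 / 22470.00 = 82.90 mm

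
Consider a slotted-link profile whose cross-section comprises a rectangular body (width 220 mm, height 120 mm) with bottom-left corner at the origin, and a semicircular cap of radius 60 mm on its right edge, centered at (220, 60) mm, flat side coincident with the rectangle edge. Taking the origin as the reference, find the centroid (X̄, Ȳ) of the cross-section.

Part | A | x̄ᵢ | ȳᵢ | A·x̄ᵢ | A·ȳᵢ
rectangular body | 26400.00 | 110.00 | 60.00 | 2904000.00 | 1584000.00
semicircular end | 5654.87 | 245.46 | 60.00 | 1388070.69 | 339292.01
Σ | 32054.87 |  |  | 4292070.69 | 1923292.01
X̄ = 4292070.69 / 32054.87 = 133.90 mm
Ȳ = 1923292.01 / 32054.87 = 60.00 mm

X̄ = 133.90 mm, Ȳ = 60.00 mm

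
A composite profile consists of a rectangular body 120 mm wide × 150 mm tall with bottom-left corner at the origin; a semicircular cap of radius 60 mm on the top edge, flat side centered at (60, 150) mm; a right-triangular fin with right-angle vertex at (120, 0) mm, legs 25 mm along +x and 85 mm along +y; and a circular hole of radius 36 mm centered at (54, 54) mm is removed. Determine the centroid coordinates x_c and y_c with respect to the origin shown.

Part | A | x̄ᵢ | ȳᵢ | A·x̄ᵢ | A·ȳᵢ
rectangular body | 18000.00 | 60.00 | 75.00 | 1080000.00 | 1350000.00
semicircular top | 5654.87 | 60.00 | 175.46 | 339292.01 | 992230.02
triangular fin | 1062.50 | 128.33 | 28.33 | 136354.17 | 30104.17
hole | -4071.50 | 54.00 | 54.00 | -219861.22 | -219861.22
Σ | 20645.86 |  |  | 1335784.95 | 2152472.96
x_c = 1335784.95 / 20645.86 = 64.70 mm
y_c = 2152472.96 / 20645.86 = 104.26 mm

x_c = 64.70 mm, y_c = 104.26 mm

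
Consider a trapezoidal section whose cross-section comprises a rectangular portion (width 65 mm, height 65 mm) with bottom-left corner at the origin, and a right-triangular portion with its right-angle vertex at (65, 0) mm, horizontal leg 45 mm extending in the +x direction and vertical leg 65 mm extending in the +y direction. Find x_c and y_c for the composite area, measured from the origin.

x_c = 44.71 mm, y_c = 29.71 mm

Part | A | x̄ᵢ | ȳᵢ | A·x̄ᵢ | A·ȳᵢ
rectangular portion | 4225.00 | 32.50 | 32.50 | 137312.50 | 137312.50
triangular portion | 1462.50 | 80.00 | 21.67 | 117000.00 | 31687.50
Σ | 5687.50 |  |  | 254312.50 | 169000.00
x_c = 254312.50 / 5687.50 = 44.71 mm
y_c = 169000.00 / 5687.50 = 29.71 mm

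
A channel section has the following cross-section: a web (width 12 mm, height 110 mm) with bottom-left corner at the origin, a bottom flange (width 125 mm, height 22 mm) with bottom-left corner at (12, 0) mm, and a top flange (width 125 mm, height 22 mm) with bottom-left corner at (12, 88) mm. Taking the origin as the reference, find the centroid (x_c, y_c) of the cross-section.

web: A = 12 × 110 = 1320.00, centroid at (6.00, 55.00).
bottom flange: A = 125 × 22 = 2750.00, centroid at (74.50, 11.00).
top flange: A = 125 × 22 = 2750.00, centroid at (74.50, 99.00).
ΣA = 6820.00 mm², ΣAx_c = 417670.00 mm³, ΣAy_c = 375100.00 mm³.
x_c = 417670.00/6820.00 = 61.24 mm; y_c = 375100.00/6820.00 = 55.00 mm.

x_c = 61.24 mm, y_c = 55.00 mm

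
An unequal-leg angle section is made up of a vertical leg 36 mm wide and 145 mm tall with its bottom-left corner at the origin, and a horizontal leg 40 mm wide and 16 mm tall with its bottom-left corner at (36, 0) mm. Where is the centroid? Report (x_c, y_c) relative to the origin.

Part | A | x̄ᵢ | ȳᵢ | A·x̄ᵢ | A·ȳᵢ
vertical leg | 5220.00 | 18.00 | 72.50 | 93960.00 | 378450.00
horizontal leg | 640.00 | 56.00 | 8.00 | 35840.00 | 5120.00
Σ | 5860.00 |  |  | 129800.00 | 383570.00
x_c = 129800.00 / 5860.00 = 22.15 mm
y_c = 383570.00 / 5860.00 = 65.46 mm

x_c = 22.15 mm, y_c = 65.46 mm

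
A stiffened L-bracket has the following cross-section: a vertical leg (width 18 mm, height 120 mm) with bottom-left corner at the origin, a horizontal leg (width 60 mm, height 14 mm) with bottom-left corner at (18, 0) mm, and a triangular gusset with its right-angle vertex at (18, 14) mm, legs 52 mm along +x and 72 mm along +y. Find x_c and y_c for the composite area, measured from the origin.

x_c = 25.84 mm, y_c = 42.41 mm

vertical leg: A = 18 × 120 = 2160.00, centroid at (9.00, 60.00).
horizontal leg: A = 60 × 14 = 840.00, centroid at (48.00, 7.00).
gusset: A = ½·52·72 = 1872.00, centroid at (35.33, 38.00).
ΣA = 4872.00 mm²
ΣAx_c = (2160.00)(9.00) + (840.00)(48.00) + (1872.00)(35.33) = 125904.00 mm³
ΣAy_c = (2160.00)(60.00) + (840.00)(7.00) + (1872.00)(38.00) = 206616.00 mm³
x_c = 125904.00 / 4872.00 = 25.84 mm
y_c = 206616.00 / 4872.00 = 42.41 mm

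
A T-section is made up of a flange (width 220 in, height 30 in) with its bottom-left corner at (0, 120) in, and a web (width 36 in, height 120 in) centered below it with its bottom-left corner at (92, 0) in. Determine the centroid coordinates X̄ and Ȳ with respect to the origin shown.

Part | A | x̄ᵢ | ȳᵢ | A·x̄ᵢ | A·ȳᵢ
web | 4320.00 | 110.00 | 60.00 | 475200.00 | 259200.00
flange | 6600.00 | 110.00 | 135.00 | 726000.00 | 891000.00
Σ | 10920.00 |  |  | 1201200.00 | 1150200.00
X̄ = 1201200.00 / 10920.00 = 110.00 in
Ȳ = 1150200.00 / 10920.00 = 105.33 in

X̄ = 110.00 in, Ȳ = 105.33 in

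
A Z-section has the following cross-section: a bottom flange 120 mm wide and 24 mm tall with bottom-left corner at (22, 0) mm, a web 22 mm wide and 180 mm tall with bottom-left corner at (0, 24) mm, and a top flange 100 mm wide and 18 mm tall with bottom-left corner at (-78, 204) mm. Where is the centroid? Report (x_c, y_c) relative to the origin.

x_c = 26.54 mm, y_c = 100.62 mm

bottom flange: A = 120 × 24 = 2880.00, centroid at (82.00, 12.00).
web: A = 22 × 180 = 3960.00, centroid at (11.00, 114.00).
top flange: A = 100 × 18 = 1800.00, centroid at (-28.00, 213.00).
ΣA = 8640.00 mm²
ΣAx_c = (2880.00)(82.00) + (3960.00)(11.00) + (1800.00)(-28.00) = 229320.00 mm³
ΣAy_c = (2880.00)(12.00) + (3960.00)(114.00) + (1800.00)(213.00) = 869400.00 mm³
x_c = 229320.00 / 8640.00 = 26.54 mm
y_c = 869400.00 / 8640.00 = 100.62 mm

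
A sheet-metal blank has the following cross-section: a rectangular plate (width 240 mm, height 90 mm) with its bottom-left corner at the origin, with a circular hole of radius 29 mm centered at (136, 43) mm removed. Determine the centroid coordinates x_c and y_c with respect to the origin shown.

x_c = 117.77 mm, y_c = 45.28 mm

plate: A = 240 × 90 = 21600.00, centroid at (120.00, 45.00).
hole: A = −π·29² = -2642.08, centroid at (136.00, 43.00).
ΣA = 18957.92 mm²
ΣAx_c = (21600.00)(120.00) + (-2642.08)(136.00) = 2232677.20 mm³
ΣAy_c = (21600.00)(45.00) + (-2642.08)(43.00) = 858390.58 mm³
x_c = 2232677.20 / 18957.92 = 117.77 mm
y_c = 858390.58 / 18957.92 = 45.28 mm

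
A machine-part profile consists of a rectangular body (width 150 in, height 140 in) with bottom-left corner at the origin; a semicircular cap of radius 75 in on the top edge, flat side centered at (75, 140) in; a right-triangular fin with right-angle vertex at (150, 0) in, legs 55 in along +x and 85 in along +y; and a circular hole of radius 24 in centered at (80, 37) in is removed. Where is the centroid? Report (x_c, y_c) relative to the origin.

x_c = 81.89 in, y_c = 98.39 in

rectangular body: A = 150 × 140 = 21000.00, centroid at (75.00, 70.00).
semicircular top: A = ½π·75² = 8835.73, centroid at (75.00, 171.83).
triangular fin: A = ½·55·85 = 2337.50, centroid at (168.33, 28.33).
hole: A = −π·24² = -1809.56, centroid at (80.00, 37.00).
ΣA = 30363.67 in²
ΣAx_c = (21000.00)(75.00) + (8835.73)(75.00) + (2337.50)(168.33) + (-1809.56)(80.00) = 2486394.28 in³
ΣAy_c = (21000.00)(70.00) + (8835.73)(171.83) + (2337.50)(28.33) + (-1809.56)(37.00) = 2987527.65 in³
x_c = 2486394.28 / 30363.67 = 81.89 in
y_c = 2987527.65 / 30363.67 = 98.39 in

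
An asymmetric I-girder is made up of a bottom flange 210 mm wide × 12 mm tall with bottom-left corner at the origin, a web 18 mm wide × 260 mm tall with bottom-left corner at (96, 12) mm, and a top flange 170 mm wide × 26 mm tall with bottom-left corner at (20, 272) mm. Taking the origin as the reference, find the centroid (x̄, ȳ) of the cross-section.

x̄ = 105.00 mm, ȳ = 166.90 mm

bottom flange: A = 210 × 12 = 2520.00, centroid at (105.00, 6.00).
web: A = 18 × 260 = 4680.00, centroid at (105.00, 142.00).
top flange: A = 170 × 26 = 4420.00, centroid at (105.00, 285.00).
ΣA = 11620.00 mm², ΣAx̄ = 1220100.00 mm³, ΣAȳ = 1939380.00 mm³.
x̄ = 1220100.00/11620.00 = 105.00 mm; ȳ = 1939380.00/11620.00 = 166.90 mm.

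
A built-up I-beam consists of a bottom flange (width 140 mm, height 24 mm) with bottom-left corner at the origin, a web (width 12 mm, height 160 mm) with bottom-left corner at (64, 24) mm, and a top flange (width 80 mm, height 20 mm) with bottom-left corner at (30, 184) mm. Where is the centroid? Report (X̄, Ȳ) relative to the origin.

X̄ = 70.00 mm, Ȳ = 80.00 mm

bottom flange: A = 140 × 24 = 3360.00, centroid at (70.00, 12.00).
web: A = 12 × 160 = 1920.00, centroid at (70.00, 104.00).
top flange: A = 80 × 20 = 1600.00, centroid at (70.00, 194.00).
ΣA = 6880.00 mm², ΣAX̄ = 481600.00 mm³, ΣAȲ = 550400.00 mm³.
X̄ = 481600.00/6880.00 = 70.00 mm; Ȳ = 550400.00/6880.00 = 80.00 mm.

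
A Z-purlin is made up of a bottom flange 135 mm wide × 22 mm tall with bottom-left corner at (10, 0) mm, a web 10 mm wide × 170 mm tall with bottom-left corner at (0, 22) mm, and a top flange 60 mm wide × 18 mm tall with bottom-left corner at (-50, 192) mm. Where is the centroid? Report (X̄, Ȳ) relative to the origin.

Part | A | x̄ᵢ | ȳᵢ | A·x̄ᵢ | A·ȳᵢ
bottom flange | 2970.00 | 77.50 | 11.00 | 230175.00 | 32670.00
web | 1700.00 | 5.00 | 107.00 | 8500.00 | 181900.00
top flange | 1080.00 | -20.00 | 201.00 | -21600.00 | 217080.00
Σ | 5750.00 |  |  | 217075.00 | 431650.00
X̄ = 217075.00 / 5750.00 = 37.75 mm
Ȳ = 431650.00 / 5750.00 = 75.07 mm

X̄ = 37.75 mm, Ȳ = 75.07 mm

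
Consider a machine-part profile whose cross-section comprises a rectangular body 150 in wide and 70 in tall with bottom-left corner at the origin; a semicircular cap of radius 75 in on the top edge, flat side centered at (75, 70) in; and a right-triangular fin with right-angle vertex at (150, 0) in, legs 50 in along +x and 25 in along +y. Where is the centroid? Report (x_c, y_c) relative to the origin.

rectangular body: A = 150 × 70 = 10500.00, centroid at (75.00, 35.00).
semicircular top: A = ½π·75² = 8835.73, centroid at (75.00, 101.83).
triangular fin: A = ½·50·25 = 625.00, centroid at (166.67, 8.33).
ΣA = 19960.73 in²
ΣAx_c = (10500.00)(75.00) + (8835.73)(75.00) + (625.00)(166.67) = 1554346.37 in³
ΣAy_c = (10500.00)(35.00) + (8835.73)(101.83) + (625.00)(8.33) = 1272459.39 in³
x_c = 1554346.37 / 19960.73 = 77.87 in
y_c = 1272459.39 / 19960.73 = 63.75 in

x_c = 77.87 in, y_c = 63.75 in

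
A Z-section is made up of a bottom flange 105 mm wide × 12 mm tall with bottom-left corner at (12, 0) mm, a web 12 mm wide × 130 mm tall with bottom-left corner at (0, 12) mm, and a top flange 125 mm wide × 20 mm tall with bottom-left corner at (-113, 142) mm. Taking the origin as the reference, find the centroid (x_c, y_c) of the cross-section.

x_c = -6.70 mm, y_c = 95.43 mm

bottom flange: A = 105 × 12 = 1260.00, centroid at (64.50, 6.00).
web: A = 12 × 130 = 1560.00, centroid at (6.00, 77.00).
top flange: A = 125 × 20 = 2500.00, centroid at (-50.50, 152.00).
ΣA = 5320.00 mm²
ΣAx_c = (1260.00)(64.50) + (1560.00)(6.00) + (2500.00)(-50.50) = -35620.00 mm³
ΣAy_c = (1260.00)(6.00) + (1560.00)(77.00) + (2500.00)(152.00) = 507680.00 mm³
x_c = -35620.00 / 5320.00 = -6.70 mm
y_c = 507680.00 / 5320.00 = 95.43 mm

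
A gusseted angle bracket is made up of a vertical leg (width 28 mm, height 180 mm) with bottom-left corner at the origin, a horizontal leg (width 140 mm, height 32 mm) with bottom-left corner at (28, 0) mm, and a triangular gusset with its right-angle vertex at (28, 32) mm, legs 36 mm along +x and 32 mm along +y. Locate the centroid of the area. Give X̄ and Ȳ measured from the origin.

X̄ = 52.76 mm, Ȳ = 54.46 mm

vertical leg: A = 28 × 180 = 5040.00, centroid at (14.00, 90.00).
horizontal leg: A = 140 × 32 = 4480.00, centroid at (98.00, 16.00).
gusset: A = ½·36·32 = 576.00, centroid at (40.00, 42.67).
ΣA = 10096.00 mm²
ΣAX̄ = (5040.00)(14.00) + (4480.00)(98.00) + (576.00)(40.00) = 532640.00 mm³
ΣAȲ = (5040.00)(90.00) + (4480.00)(16.00) + (576.00)(42.67) = 549856.00 mm³
X̄ = 532640.00 / 10096.00 = 52.76 mm
Ȳ = 549856.00 / 10096.00 = 54.46 mm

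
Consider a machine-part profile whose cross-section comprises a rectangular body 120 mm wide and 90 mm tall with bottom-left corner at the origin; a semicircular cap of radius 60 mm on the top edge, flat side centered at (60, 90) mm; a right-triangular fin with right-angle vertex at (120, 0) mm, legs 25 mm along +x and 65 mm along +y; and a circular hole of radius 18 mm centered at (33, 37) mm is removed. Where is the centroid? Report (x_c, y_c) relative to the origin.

rectangular body: A = 120 × 90 = 10800.00, centroid at (60.00, 45.00).
semicircular top: A = ½π·60² = 5654.87, centroid at (60.00, 115.46).
triangular fin: A = ½·25·65 = 812.50, centroid at (128.33, 21.67).
hole: A = −π·18² = -1017.88, centroid at (33.00, 37.00).
ΣA = 16249.49 mm²
ΣAx_c = (10800.00)(60.00) + (5654.87)(60.00) + (812.50)(128.33) + (-1017.88)(33.00) = 1057972.93 mm³
ΣAy_c = (10800.00)(45.00) + (5654.87)(115.46) + (812.50)(21.67) + (-1017.88)(37.00) = 1118880.76 mm³
x_c = 1057972.93 / 16249.49 = 65.11 mm
y_c = 1118880.76 / 16249.49 = 68.86 mm

x_c = 65.11 mm, y_c = 68.86 mm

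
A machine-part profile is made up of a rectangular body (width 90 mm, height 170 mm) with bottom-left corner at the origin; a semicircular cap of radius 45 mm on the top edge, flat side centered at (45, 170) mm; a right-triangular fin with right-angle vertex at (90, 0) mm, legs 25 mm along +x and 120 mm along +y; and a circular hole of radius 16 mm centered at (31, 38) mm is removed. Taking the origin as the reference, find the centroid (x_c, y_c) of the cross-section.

x_c = 49.76 mm, y_c = 100.72 mm

rectangular body: A = 90 × 170 = 15300.00, centroid at (45.00, 85.00).
semicircular top: A = ½π·45² = 3180.86, centroid at (45.00, 189.10).
triangular fin: A = ½·25·120 = 1500.00, centroid at (98.33, 40.00).
hole: A = −π·16² = -804.25, centroid at (31.00, 38.00).
ΣA = 19176.61 mm²
ΣAx_c = (15300.00)(45.00) + (3180.86)(45.00) + (1500.00)(98.33) + (-804.25)(31.00) = 954207.14 mm³
ΣAy_c = (15300.00)(85.00) + (3180.86)(189.10) + (1500.00)(40.00) + (-804.25)(38.00) = 1931435.22 mm³
x_c = 954207.14 / 19176.61 = 49.76 mm
y_c = 1931435.22 / 19176.61 = 100.72 mm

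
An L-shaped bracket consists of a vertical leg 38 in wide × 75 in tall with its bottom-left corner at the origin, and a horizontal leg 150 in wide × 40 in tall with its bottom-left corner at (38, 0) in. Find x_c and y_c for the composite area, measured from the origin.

Part | A | x̄ᵢ | ȳᵢ | A·x̄ᵢ | A·ȳᵢ
vertical leg | 2850.00 | 19.00 | 37.50 | 54150.00 | 106875.00
horizontal leg | 6000.00 | 113.00 | 20.00 | 678000.00 | 120000.00
Σ | 8850.00 |  |  | 732150.00 | 226875.00
x_c = 732150.00 / 8850.00 = 82.73 in
y_c = 226875.00 / 8850.00 = 25.64 in

x_c = 82.73 in, y_c = 25.64 in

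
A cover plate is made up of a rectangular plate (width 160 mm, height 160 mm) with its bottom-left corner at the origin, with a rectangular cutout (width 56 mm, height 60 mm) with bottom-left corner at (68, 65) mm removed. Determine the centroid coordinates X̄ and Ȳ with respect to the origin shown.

plate: A = 160 × 160 = 25600.00, centroid at (80.00, 80.00).
hole: A = −(56 × 60) = -3360.00, centroid at (96.00, 95.00).
ΣA = 22240.00 mm², ΣAX̄ = 1725440.00 mm³, ΣAȲ = 1728800.00 mm³.
X̄ = 1725440.00/22240.00 = 77.58 mm; Ȳ = 1728800.00/22240.00 = 77.73 mm.

X̄ = 77.58 mm, Ȳ = 77.73 mm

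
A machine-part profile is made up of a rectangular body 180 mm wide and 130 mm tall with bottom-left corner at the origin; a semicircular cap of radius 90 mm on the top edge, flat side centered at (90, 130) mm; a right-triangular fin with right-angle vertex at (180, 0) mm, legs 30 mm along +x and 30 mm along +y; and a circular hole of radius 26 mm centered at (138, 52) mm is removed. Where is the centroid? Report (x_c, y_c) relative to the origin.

x_c = 88.35 mm, y_c = 103.20 mm

rectangular body: A = 180 × 130 = 23400.00, centroid at (90.00, 65.00).
semicircular top: A = ½π·90² = 12723.45, centroid at (90.00, 168.20).
triangular fin: A = ½·30·30 = 450.00, centroid at (190.00, 10.00).
hole: A = −π·26² = -2123.72, centroid at (138.00, 52.00).
ΣA = 34449.73 mm², ΣAx_c = 3043537.63 mm³, ΣAy_c = 3555115.27 mm³.
x_c = 3043537.63/34449.73 = 88.35 mm; y_c = 3555115.27/34449.73 = 103.20 mm.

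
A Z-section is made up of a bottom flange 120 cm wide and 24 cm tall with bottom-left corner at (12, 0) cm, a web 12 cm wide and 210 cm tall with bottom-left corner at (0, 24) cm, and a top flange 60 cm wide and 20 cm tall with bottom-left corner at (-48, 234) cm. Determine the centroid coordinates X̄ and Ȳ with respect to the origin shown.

bottom flange: A = 120 × 24 = 2880.00, centroid at (72.00, 12.00).
web: A = 12 × 210 = 2520.00, centroid at (6.00, 129.00).
top flange: A = 60 × 20 = 1200.00, centroid at (-18.00, 244.00).
ΣA = 6600.00 cm², ΣAX̄ = 200880.00 cm³, ΣAȲ = 652440.00 cm³.
X̄ = 200880.00/6600.00 = 30.44 cm; Ȳ = 652440.00/6600.00 = 98.85 cm.

X̄ = 30.44 cm, Ȳ = 98.85 cm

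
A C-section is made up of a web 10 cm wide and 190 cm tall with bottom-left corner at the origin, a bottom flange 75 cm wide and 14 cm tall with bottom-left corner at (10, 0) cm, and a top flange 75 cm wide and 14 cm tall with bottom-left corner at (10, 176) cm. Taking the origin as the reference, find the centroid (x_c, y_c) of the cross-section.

Part | A | x̄ᵢ | ȳᵢ | A·x̄ᵢ | A·ȳᵢ
web | 1900.00 | 5.00 | 95.00 | 9500.00 | 180500.00
bottom flange | 1050.00 | 47.50 | 7.00 | 49875.00 | 7350.00
top flange | 1050.00 | 47.50 | 183.00 | 49875.00 | 192150.00
Σ | 4000.00 |  |  | 109250.00 | 380000.00
x_c = 109250.00 / 4000.00 = 27.31 cm
y_c = 380000.00 / 4000.00 = 95.00 cm

x_c = 27.31 cm, y_c = 95.00 cm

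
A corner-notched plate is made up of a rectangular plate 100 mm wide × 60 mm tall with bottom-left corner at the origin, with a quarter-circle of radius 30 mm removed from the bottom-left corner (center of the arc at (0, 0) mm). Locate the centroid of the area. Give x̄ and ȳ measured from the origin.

Part | A | x̄ᵢ | ȳᵢ | A·x̄ᵢ | A·ȳᵢ
plate | 6000.00 | 50.00 | 30.00 | 300000.00 | 180000.00
removed quarter-circle | -706.86 | 12.73 | 12.73 | -9000.00 | -9000.00
Σ | 5293.14 |  |  | 291000.00 | 171000.00
x̄ = 291000.00 / 5293.14 = 54.98 mm
ȳ = 171000.00 / 5293.14 = 32.31 mm

x̄ = 54.98 mm, ȳ = 32.31 mm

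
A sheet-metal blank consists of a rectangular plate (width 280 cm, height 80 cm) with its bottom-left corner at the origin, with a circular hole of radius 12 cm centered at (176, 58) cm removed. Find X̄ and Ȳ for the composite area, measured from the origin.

X̄ = 139.26 cm, Ȳ = 39.63 cm

plate: A = 280 × 80 = 22400.00, centroid at (140.00, 40.00).
hole: A = −π·12² = -452.39, centroid at (176.00, 58.00).
ΣA = 21947.61 cm²
ΣAX̄ = (22400.00)(140.00) + (-452.39)(176.00) = 3056379.48 cm³
ΣAȲ = (22400.00)(40.00) + (-452.39)(58.00) = 869761.42 cm³
X̄ = 3056379.48 / 21947.61 = 139.26 cm
Ȳ = 869761.42 / 21947.61 = 39.63 cm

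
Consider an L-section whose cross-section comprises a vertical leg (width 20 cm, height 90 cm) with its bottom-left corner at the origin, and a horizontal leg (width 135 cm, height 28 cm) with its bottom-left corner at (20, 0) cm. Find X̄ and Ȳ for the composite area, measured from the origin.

Part | A | x̄ᵢ | ȳᵢ | A·x̄ᵢ | A·ȳᵢ
vertical leg | 1800.00 | 10.00 | 45.00 | 18000.00 | 81000.00
horizontal leg | 3780.00 | 87.50 | 14.00 | 330750.00 | 52920.00
Σ | 5580.00 |  |  | 348750.00 | 133920.00
X̄ = 348750.00 / 5580.00 = 62.50 cm
Ȳ = 133920.00 / 5580.00 = 24.00 cm

X̄ = 62.50 cm, Ȳ = 24.00 cm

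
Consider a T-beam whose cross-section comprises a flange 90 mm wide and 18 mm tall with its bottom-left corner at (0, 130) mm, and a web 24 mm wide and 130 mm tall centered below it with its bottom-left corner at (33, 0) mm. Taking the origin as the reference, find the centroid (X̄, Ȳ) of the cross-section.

web: A = 24 × 130 = 3120.00, centroid at (45.00, 65.00).
flange: A = 90 × 18 = 1620.00, centroid at (45.00, 139.00).
ΣA = 4740.00 mm²
ΣAX̄ = (3120.00)(45.00) + (1620.00)(45.00) = 213300.00 mm³
ΣAȲ = (3120.00)(65.00) + (1620.00)(139.00) = 427980.00 mm³
X̄ = 213300.00 / 4740.00 = 45.00 mm
Ȳ = 427980.00 / 4740.00 = 90.29 mm

X̄ = 45.00 mm, Ȳ = 90.29 mm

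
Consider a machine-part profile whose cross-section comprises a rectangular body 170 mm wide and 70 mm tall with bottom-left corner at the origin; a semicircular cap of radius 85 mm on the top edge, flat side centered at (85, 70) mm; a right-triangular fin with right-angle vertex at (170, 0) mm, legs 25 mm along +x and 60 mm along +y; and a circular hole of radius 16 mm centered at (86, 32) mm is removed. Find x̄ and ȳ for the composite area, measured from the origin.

Part | A | x̄ᵢ | ȳᵢ | A·x̄ᵢ | A·ȳᵢ
rectangular body | 11900.00 | 85.00 | 35.00 | 1011500.00 | 416500.00
semicircular top | 11349.00 | 85.00 | 106.08 | 964665.29 | 1203846.91
triangular fin | 750.00 | 178.33 | 20.00 | 133750.00 | 15000.00
hole | -804.25 | 86.00 | 32.00 | -69165.30 | -25735.93
Σ | 23194.76 |  |  | 2040749.99 | 1609610.98
x̄ = 2040749.99 / 23194.76 = 87.98 mm
ȳ = 1609610.98 / 23194.76 = 69.40 mm

x̄ = 87.98 mm, ȳ = 69.40 mm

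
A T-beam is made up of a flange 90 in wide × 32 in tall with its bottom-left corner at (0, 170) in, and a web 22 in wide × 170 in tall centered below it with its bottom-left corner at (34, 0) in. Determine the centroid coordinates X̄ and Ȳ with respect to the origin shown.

X̄ = 45.00 in, Ȳ = 128.94 in

Part | A | x̄ᵢ | ȳᵢ | A·x̄ᵢ | A·ȳᵢ
web | 3740.00 | 45.00 | 85.00 | 168300.00 | 317900.00
flange | 2880.00 | 45.00 | 186.00 | 129600.00 | 535680.00
Σ | 6620.00 |  |  | 297900.00 | 853580.00
X̄ = 297900.00 / 6620.00 = 45.00 in
Ȳ = 853580.00 / 6620.00 = 128.94 in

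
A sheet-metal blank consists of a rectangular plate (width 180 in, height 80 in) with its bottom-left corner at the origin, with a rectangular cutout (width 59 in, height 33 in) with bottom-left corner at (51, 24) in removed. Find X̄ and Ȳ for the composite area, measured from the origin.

X̄ = 91.49 in, Ȳ = 39.92 in

plate: A = 180 × 80 = 14400.00, centroid at (90.00, 40.00).
hole: A = −(59 × 33) = -1947.00, centroid at (80.50, 40.50).
ΣA = 12453.00 in²
ΣAX̄ = (14400.00)(90.00) + (-1947.00)(80.50) = 1139266.50 in³
ΣAȲ = (14400.00)(40.00) + (-1947.00)(40.50) = 497146.50 in³
X̄ = 1139266.50 / 12453.00 = 91.49 in
Ȳ = 497146.50 / 12453.00 = 39.92 in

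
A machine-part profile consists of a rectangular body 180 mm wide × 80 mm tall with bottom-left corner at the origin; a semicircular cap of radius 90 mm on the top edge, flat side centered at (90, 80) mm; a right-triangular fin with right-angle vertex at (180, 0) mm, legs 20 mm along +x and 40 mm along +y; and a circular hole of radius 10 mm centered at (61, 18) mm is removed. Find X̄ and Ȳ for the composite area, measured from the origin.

X̄ = 91.76 mm, Ȳ = 76.43 mm

rectangular body: A = 180 × 80 = 14400.00, centroid at (90.00, 40.00).
semicircular top: A = ½π·90² = 12723.45, centroid at (90.00, 118.20).
triangular fin: A = ½·20·40 = 400.00, centroid at (186.67, 13.33).
hole: A = −π·10² = -314.16, centroid at (61.00, 18.00).
ΣA = 27209.29 mm²
ΣAX̄ = (14400.00)(90.00) + (12723.45)(90.00) + (400.00)(186.67) + (-314.16)(61.00) = 2496613.47 mm³
ΣAȲ = (14400.00)(40.00) + (12723.45)(118.20) + (400.00)(13.33) + (-314.16)(18.00) = 2079554.49 mm³
X̄ = 2496613.47 / 27209.29 = 91.76 mm
Ȳ = 2079554.49 / 27209.29 = 76.43 mm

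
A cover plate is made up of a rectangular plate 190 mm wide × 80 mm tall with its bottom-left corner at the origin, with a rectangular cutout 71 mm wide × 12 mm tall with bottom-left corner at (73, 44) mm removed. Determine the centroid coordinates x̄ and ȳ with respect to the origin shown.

plate: A = 190 × 80 = 15200.00, centroid at (95.00, 40.00).
hole: A = −(71 × 12) = -852.00, centroid at (108.50, 50.00).
ΣA = 14348.00 mm², ΣAx̄ = 1351558.00 mm³, ΣAȳ = 565400.00 mm³.
x̄ = 1351558.00/14348.00 = 94.20 mm; ȳ = 565400.00/14348.00 = 39.41 mm.

x̄ = 94.20 mm, ȳ = 39.41 mm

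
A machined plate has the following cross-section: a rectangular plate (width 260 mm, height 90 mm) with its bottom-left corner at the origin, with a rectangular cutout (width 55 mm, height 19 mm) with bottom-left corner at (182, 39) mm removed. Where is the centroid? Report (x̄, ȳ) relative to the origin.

x̄ = 126.28 mm, ȳ = 44.84 mm

Part | A | x̄ᵢ | ȳᵢ | A·x̄ᵢ | A·ȳᵢ
plate | 23400.00 | 130.00 | 45.00 | 3042000.00 | 1053000.00
hole | -1045.00 | 209.50 | 48.50 | -218927.50 | -50682.50
Σ | 22355.00 |  |  | 2823072.50 | 1002317.50
x̄ = 2823072.50 / 22355.00 = 126.28 mm
ȳ = 1002317.50 / 22355.00 = 44.84 mm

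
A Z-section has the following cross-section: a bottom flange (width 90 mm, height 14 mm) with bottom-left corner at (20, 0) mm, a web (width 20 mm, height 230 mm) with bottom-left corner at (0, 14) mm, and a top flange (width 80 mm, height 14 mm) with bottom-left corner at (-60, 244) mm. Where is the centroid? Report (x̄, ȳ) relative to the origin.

x̄ = 15.11 mm, ȳ = 126.55 mm

Part | A | x̄ᵢ | ȳᵢ | A·x̄ᵢ | A·ȳᵢ
bottom flange | 1260.00 | 65.00 | 7.00 | 81900.00 | 8820.00
web | 4600.00 | 10.00 | 129.00 | 46000.00 | 593400.00
top flange | 1120.00 | -20.00 | 251.00 | -22400.00 | 281120.00
Σ | 6980.00 |  |  | 105500.00 | 883340.00
x̄ = 105500.00 / 6980.00 = 15.11 mm
ȳ = 883340.00 / 6980.00 = 126.55 mm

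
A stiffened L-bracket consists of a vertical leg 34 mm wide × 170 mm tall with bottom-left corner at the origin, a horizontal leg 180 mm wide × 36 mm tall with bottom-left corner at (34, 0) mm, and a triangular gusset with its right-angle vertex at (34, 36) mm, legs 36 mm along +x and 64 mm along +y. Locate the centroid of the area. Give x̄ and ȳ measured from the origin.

x̄ = 71.19 mm, ȳ = 50.25 mm

vertical leg: A = 34 × 170 = 5780.00, centroid at (17.00, 85.00).
horizontal leg: A = 180 × 36 = 6480.00, centroid at (124.00, 18.00).
gusset: A = ½·36·64 = 1152.00, centroid at (46.00, 57.33).
ΣA = 13412.00 mm²
ΣAx̄ = (5780.00)(17.00) + (6480.00)(124.00) + (1152.00)(46.00) = 954772.00 mm³
ΣAȳ = (5780.00)(85.00) + (6480.00)(18.00) + (1152.00)(57.33) = 673988.00 mm³
x̄ = 954772.00 / 13412.00 = 71.19 mm
ȳ = 673988.00 / 13412.00 = 50.25 mm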